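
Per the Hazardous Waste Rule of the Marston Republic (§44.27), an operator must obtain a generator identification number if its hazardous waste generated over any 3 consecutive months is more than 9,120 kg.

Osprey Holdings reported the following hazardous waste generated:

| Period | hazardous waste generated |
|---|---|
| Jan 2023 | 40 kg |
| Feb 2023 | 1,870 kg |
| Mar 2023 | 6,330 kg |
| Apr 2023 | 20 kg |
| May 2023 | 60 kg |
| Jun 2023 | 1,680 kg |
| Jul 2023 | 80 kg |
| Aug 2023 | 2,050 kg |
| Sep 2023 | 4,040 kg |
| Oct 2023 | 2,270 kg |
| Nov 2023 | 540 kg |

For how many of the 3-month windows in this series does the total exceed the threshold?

Jan 2023–Mar 2023: 40 kg + 1,870 kg + 6,330 kg = 8,240 kg (under)
Feb 2023–Apr 2023: 1,870 kg + 6,330 kg + 20 kg = 8,220 kg (under)
Mar 2023–May 2023: 6,330 kg + 20 kg + 60 kg = 6,410 kg (under)
Apr 2023–Jun 2023: 20 kg + 60 kg + 1,680 kg = 1,760 kg (under)
May 2023–Jul 2023: 60 kg + 1,680 kg + 80 kg = 1,820 kg (under)
Jun 2023–Aug 2023: 1,680 kg + 80 kg + 2,050 kg = 3,810 kg (under)
Jul 2023–Sep 2023: 80 kg + 2,050 kg + 4,040 kg = 6,170 kg (under)
Aug 2023–Oct 2023: 2,050 kg + 4,040 kg + 2,270 kg = 8,360 kg (under)
Sep 2023–Nov 2023: 4,040 kg + 2,270 kg + 540 kg = 6,850 kg (under)
0 windows exceed the threshold.

0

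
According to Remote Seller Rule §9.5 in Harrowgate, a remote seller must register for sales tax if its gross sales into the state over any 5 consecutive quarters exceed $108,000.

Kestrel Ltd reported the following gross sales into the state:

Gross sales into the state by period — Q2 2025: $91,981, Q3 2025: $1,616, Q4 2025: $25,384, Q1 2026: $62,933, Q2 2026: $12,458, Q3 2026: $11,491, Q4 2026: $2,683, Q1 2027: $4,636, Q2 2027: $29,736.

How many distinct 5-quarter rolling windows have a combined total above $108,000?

3

Q2 2025–Q2 2026: $91,981 + $1,616 + $25,384 + $62,933 + $12,458 = $194,372 (over)
Q3 2025–Q3 2026: $1,616 + $25,384 + $62,933 + $12,458 + $11,491 = $113,882 (over)
Q4 2025–Q4 2026: $25,384 + $62,933 + $12,458 + $11,491 + $2,683 = $114,949 (over)
Q1 2026–Q1 2027: $62,933 + $12,458 + $11,491 + $2,683 + $4,636 = $94,201 (under)
Q2 2026–Q2 2027: $12,458 + $11,491 + $2,683 + $4,636 + $29,736 = $61,004 (under)
3 windows exceed the threshold.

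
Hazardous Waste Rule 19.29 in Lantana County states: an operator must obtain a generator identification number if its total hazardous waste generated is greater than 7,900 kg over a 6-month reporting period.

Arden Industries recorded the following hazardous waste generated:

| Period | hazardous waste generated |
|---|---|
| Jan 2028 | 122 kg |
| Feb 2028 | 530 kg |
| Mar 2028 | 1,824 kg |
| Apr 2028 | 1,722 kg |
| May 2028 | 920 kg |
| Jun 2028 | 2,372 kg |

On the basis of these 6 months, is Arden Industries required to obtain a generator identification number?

No

Total hazardous waste generated: 122 kg + 530 kg + 1,824 kg + 1,722 kg + 920 kg + 2,372 kg = 7,490 kg.
7,490 kg ≤ 7,900 kg, so the threshold is not exceeded.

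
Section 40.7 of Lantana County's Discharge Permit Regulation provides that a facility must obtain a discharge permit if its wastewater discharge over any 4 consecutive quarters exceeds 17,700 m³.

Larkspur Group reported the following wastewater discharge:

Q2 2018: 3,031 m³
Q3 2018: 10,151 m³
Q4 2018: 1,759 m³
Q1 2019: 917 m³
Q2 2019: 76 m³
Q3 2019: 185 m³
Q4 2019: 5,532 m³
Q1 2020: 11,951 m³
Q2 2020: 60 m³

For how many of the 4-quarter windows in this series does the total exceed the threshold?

2

Q2 2018–Q1 2019: 3,031 m³ + 10,151 m³ + 1,759 m³ + 917 m³ = 15,858 m³ (under)
Q3 2018–Q2 2019: 10,151 m³ + 1,759 m³ + 917 m³ + 76 m³ = 12,903 m³ (under)
Q4 2018–Q3 2019: 1,759 m³ + 917 m³ + 76 m³ + 185 m³ = 2,937 m³ (under)
Q1 2019–Q4 2019: 917 m³ + 76 m³ + 185 m³ + 5,532 m³ = 6,710 m³ (under)
Q2 2019–Q1 2020: 76 m³ + 185 m³ + 5,532 m³ + 11,951 m³ = 17,744 m³ (over)
Q3 2019–Q2 2020: 185 m³ + 5,532 m³ + 11,951 m³ + 60 m³ = 17,728 m³ (over)
2 windows exceed the threshold.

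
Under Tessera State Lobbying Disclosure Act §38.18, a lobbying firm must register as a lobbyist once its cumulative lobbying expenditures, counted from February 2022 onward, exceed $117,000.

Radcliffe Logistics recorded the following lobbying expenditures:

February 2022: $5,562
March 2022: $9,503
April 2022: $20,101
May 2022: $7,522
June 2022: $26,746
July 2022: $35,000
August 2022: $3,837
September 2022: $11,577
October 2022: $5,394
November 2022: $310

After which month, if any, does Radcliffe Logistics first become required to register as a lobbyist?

Through February 2022: $5,562
Through March 2022: $15,065
Through April 2022: $35,166
Through May 2022: $42,688
Through June 2022: $69,434
Through July 2022: $104,434
Through August 2022: $108,271
Through September 2022: $119,848 ← exceeds threshold

September 2022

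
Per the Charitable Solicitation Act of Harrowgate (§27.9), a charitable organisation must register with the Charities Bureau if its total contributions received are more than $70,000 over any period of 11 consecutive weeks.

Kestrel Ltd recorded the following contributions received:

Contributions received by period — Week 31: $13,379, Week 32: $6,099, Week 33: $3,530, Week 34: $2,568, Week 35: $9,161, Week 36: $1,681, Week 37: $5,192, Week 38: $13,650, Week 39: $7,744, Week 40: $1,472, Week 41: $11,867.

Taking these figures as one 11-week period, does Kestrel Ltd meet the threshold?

Total contributions received: $13,379 + $6,099 + $3,530 + $2,568 + $9,161 + $1,681 + $5,192 + $13,650 + $7,744 + $1,472 + $11,867 = $76,343.
$76,343 > $70,000, so the threshold is exceeded.

Yes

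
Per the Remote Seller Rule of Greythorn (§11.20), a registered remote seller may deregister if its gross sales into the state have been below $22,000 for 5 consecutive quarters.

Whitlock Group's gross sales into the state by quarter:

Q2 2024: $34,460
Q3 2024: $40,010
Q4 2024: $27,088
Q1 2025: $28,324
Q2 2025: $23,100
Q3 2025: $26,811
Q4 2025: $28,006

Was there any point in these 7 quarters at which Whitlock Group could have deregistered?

No

No quarter is below $22,000.
Longest run of consecutive quarters below the threshold: 0.
0 < 5, so Whitlock Group never became eligible.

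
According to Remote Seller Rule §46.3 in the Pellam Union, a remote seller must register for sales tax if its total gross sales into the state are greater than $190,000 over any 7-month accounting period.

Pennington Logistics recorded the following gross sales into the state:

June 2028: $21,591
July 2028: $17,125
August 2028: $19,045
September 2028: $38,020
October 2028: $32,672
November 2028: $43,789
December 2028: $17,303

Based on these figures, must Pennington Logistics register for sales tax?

No

Total gross sales into the state: $21,591 + $17,125 + $19,045 + $38,020 + $32,672 + $43,789 + $17,303 = $189,545.
$189,545 ≤ $190,000, so the threshold is not exceeded.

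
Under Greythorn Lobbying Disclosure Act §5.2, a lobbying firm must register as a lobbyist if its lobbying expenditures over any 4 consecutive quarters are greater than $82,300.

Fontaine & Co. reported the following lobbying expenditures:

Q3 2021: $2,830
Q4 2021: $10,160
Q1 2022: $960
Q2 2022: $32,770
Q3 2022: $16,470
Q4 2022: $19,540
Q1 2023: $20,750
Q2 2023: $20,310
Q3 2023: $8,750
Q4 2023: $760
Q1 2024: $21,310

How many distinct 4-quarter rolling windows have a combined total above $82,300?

1

Q3 2021–Q2 2022: $2,830 + $10,160 + $960 + $32,770 = $46,720 (under)
Q4 2021–Q3 2022: $10,160 + $960 + $32,770 + $16,470 = $60,360 (under)
Q1 2022–Q4 2022: $960 + $32,770 + $16,470 + $19,540 = $69,740 (under)
Q2 2022–Q1 2023: $32,770 + $16,470 + $19,540 + $20,750 = $89,530 (over)
Q3 2022–Q2 2023: $16,470 + $19,540 + $20,750 + $20,310 = $77,070 (under)
Q4 2022–Q3 2023: $19,540 + $20,750 + $20,310 + $8,750 = $69,350 (under)
Q1 2023–Q4 2023: $20,750 + $20,310 + $8,750 + $760 = $50,570 (under)
Q2 2023–Q1 2024: $20,310 + $8,750 + $760 + $21,310 = $51,130 (under)
1 window exceeds the threshold.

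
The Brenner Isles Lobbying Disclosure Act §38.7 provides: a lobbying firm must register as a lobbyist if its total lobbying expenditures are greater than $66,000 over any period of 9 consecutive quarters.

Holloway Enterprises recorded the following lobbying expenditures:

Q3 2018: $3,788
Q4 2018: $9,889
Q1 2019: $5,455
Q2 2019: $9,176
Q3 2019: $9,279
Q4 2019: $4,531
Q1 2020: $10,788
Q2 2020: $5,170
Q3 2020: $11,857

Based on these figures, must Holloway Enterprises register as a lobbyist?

Yes

Total lobbying expenditures: $3,788 + $9,889 + $5,455 + $9,176 + $9,279 + $4,531 + $10,788 + $5,170 + $11,857 = $69,933.
$69,933 > $66,000, so the threshold is exceeded.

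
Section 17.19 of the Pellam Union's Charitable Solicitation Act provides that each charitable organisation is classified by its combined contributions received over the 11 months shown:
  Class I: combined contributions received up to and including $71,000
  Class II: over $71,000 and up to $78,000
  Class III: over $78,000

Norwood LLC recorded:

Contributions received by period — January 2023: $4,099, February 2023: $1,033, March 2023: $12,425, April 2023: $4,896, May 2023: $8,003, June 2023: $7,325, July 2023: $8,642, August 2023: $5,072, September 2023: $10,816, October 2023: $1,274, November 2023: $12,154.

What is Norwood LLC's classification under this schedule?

Combined contributions received: $4,099 + $1,033 + $12,425 + $4,896 + $8,003 + $7,325 + $8,642 + $5,072 + $10,816 + $1,274 + $12,154 = $75,739.
$71,000 < $75,739 ≤ $78,000, so Class II applies.

Class II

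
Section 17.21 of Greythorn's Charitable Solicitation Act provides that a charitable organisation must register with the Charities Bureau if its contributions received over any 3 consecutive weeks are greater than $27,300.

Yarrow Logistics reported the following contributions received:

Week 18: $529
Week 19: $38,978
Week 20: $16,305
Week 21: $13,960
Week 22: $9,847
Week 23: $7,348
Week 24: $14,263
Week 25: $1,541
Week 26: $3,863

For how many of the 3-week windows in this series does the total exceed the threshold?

Week 18–Week 20: $529 + $38,978 + $16,305 = $55,812 (over)
Week 19–Week 21: $38,978 + $16,305 + $13,960 = $69,243 (over)
Week 20–Week 22: $16,305 + $13,960 + $9,847 = $40,112 (over)
Week 21–Week 23: $13,960 + $9,847 + $7,348 = $31,155 (over)
Week 22–Week 24: $9,847 + $7,348 + $14,263 = $31,458 (over)
Week 23–Week 25: $7,348 + $14,263 + $1,541 = $23,152 (under)
Week 24–Week 26: $14,263 + $1,541 + $3,863 = $19,667 (under)
5 windows exceed the threshold.

5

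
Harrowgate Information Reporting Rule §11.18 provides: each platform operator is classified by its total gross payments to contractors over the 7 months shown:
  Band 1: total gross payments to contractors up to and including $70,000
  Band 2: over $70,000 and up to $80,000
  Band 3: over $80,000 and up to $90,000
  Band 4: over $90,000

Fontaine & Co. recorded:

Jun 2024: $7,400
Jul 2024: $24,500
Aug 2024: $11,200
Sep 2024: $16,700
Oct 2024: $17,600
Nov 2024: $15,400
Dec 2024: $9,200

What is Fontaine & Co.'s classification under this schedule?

Band 4

Total gross payments to contractors: $7,400 + $24,500 + $11,200 + $16,700 + $17,600 + $15,400 + $9,200 = $102,000.
$102,000 > $90,000, so Band 4 applies.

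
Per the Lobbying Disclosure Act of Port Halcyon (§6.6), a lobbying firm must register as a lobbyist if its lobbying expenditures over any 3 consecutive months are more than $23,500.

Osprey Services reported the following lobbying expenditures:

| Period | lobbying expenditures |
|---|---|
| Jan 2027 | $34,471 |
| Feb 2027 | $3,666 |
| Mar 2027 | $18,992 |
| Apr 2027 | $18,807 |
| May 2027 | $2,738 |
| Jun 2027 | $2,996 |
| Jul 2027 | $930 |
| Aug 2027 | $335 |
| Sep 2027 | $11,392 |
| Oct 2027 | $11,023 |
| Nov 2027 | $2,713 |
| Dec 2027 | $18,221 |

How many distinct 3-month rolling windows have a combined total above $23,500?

Jan 2027–Mar 2027: $34,471 + $3,666 + $18,992 = $57,129 (over)
Feb 2027–Apr 2027: $3,666 + $18,992 + $18,807 = $41,465 (over)
Mar 2027–May 2027: $18,992 + $18,807 + $2,738 = $40,537 (over)
Apr 2027–Jun 2027: $18,807 + $2,738 + $2,996 = $24,541 (over)
May 2027–Jul 2027: $2,738 + $2,996 + $930 = $6,664 (under)
Jun 2027–Aug 2027: $2,996 + $930 + $335 = $4,261 (under)
Jul 2027–Sep 2027: $930 + $335 + $11,392 = $12,657 (under)
Aug 2027–Oct 2027: $335 + $11,392 + $11,023 = $22,750 (under)
Sep 2027–Nov 2027: $11,392 + $11,023 + $2,713 = $25,128 (over)
Oct 2027–Dec 2027: $11,023 + $2,713 + $18,221 = $31,957 (over)
6 windows exceed the threshold.

6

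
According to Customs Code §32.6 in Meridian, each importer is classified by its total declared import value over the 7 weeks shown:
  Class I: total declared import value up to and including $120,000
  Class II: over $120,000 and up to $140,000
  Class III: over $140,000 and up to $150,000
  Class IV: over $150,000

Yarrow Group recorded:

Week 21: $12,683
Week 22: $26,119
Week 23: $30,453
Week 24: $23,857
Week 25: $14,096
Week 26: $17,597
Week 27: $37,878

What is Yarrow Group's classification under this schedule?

Class IV

Total declared import value: $12,683 + $26,119 + $30,453 + $23,857 + $14,096 + $17,597 + $37,878 = $162,683.
$162,683 > $150,000, so Class IV applies.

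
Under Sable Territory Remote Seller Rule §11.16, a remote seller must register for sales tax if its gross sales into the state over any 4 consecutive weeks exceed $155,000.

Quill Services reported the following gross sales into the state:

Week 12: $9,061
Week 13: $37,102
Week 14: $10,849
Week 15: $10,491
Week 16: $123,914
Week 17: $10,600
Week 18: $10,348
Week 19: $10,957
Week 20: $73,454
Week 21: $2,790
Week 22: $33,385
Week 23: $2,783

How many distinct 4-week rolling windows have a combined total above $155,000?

4

Week 12–Week 15: $9,061 + $37,102 + $10,849 + $10,491 = $67,503 (under)
Week 13–Week 16: $37,102 + $10,849 + $10,491 + $123,914 = $182,356 (over)
Week 14–Week 17: $10,849 + $10,491 + $123,914 + $10,600 = $155,854 (over)
Week 15–Week 18: $10,491 + $123,914 + $10,600 + $10,348 = $155,353 (over)
Week 16–Week 19: $123,914 + $10,600 + $10,348 + $10,957 = $155,819 (over)
Week 17–Week 20: $10,600 + $10,348 + $10,957 + $73,454 = $105,359 (under)
Week 18–Week 21: $10,348 + $10,957 + $73,454 + $2,790 = $97,549 (under)
Week 19–Week 22: $10,957 + $73,454 + $2,790 + $33,385 = $120,586 (under)
Week 20–Week 23: $73,454 + $2,790 + $33,385 + $2,783 = $112,412 (under)
4 windows exceed the threshold.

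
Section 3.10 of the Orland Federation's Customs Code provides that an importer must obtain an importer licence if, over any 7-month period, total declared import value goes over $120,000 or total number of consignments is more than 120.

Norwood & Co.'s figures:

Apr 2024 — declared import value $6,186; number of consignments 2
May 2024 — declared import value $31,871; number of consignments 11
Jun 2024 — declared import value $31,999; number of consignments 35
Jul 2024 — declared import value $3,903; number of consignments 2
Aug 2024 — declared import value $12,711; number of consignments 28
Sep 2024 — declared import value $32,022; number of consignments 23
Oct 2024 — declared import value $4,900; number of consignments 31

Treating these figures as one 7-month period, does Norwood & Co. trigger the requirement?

Total declared import value: $6,186 + $31,871 + $31,999 + $3,903 + $12,711 + $32,022 + $4,900 = $123,592 (> $120,000).
Total number of consignments: 2 + 11 + 35 + 2 + 28 + 23 + 31 = 132 (> 120).
The test is 'or': at least one threshold is exceeded.

Yes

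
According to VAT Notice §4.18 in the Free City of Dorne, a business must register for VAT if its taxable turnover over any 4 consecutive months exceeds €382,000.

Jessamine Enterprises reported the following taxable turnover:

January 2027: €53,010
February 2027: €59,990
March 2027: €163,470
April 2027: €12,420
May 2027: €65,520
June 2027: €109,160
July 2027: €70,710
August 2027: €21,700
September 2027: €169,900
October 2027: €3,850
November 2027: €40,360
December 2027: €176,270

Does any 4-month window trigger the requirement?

Yes

January 2027–April 2027: €53,010 + €59,990 + €163,470 + €12,420 = €288,890 (under)
February 2027–May 2027: €59,990 + €163,470 + €12,420 + €65,520 = €301,400 (under)
March 2027–June 2027: €163,470 + €12,420 + €65,520 + €109,160 = €350,570 (under)
April 2027–July 2027: €12,420 + €65,520 + €109,160 + €70,710 = €257,810 (under)
May 2027–August 2027: €65,520 + €109,160 + €70,710 + €21,700 = €267,090 (under)
June 2027–September 2027: €109,160 + €70,710 + €21,700 + €169,900 = €371,470 (under)
July 2027–October 2027: €70,710 + €21,700 + €169,900 + €3,850 = €266,160 (under)
August 2027–November 2027: €21,700 + €169,900 + €3,850 + €40,360 = €235,810 (under)
September 2027–December 2027: €169,900 + €3,850 + €40,360 + €176,270 = €390,380 (over)
At least one window exceeds €382,000.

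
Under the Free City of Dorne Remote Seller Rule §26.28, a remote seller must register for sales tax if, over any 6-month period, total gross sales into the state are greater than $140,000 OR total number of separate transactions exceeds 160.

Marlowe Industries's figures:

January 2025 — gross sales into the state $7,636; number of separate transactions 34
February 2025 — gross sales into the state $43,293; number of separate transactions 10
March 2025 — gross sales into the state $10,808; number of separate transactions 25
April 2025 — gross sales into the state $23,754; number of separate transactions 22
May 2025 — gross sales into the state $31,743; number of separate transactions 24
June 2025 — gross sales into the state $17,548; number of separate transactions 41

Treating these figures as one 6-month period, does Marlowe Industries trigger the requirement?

No

Total gross sales into the state: $7,636 + $43,293 + $10,808 + $23,754 + $31,743 + $17,548 = $134,782 (≤ $140,000).
Total number of separate transactions: 34 + 10 + 25 + 22 + 24 + 41 = 156 (≤ 160).
The test is 'or': neither threshold is exceeded.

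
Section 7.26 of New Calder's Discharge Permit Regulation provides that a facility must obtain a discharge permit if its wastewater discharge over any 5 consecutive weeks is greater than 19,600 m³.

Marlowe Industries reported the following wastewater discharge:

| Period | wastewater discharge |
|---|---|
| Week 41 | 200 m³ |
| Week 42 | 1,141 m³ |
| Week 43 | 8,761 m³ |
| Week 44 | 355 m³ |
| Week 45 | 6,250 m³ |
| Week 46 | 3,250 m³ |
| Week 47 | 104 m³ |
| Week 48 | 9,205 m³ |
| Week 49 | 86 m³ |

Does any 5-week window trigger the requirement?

Yes

Week 41–Week 45: 200 m³ + 1,141 m³ + 8,761 m³ + 355 m³ + 6,250 m³ = 16,707 m³ (under)
Week 42–Week 46: 1,141 m³ + 8,761 m³ + 355 m³ + 6,250 m³ + 3,250 m³ = 19,757 m³ (over)
Week 43–Week 47: 8,761 m³ + 355 m³ + 6,250 m³ + 3,250 m³ + 104 m³ = 18,720 m³ (under)
Week 44–Week 48: 355 m³ + 6,250 m³ + 3,250 m³ + 104 m³ + 9,205 m³ = 19,164 m³ (under)
Week 45–Week 49: 6,250 m³ + 3,250 m³ + 104 m³ + 9,205 m³ + 86 m³ = 18,895 m³ (under)
At least one window exceeds 19,600 m³.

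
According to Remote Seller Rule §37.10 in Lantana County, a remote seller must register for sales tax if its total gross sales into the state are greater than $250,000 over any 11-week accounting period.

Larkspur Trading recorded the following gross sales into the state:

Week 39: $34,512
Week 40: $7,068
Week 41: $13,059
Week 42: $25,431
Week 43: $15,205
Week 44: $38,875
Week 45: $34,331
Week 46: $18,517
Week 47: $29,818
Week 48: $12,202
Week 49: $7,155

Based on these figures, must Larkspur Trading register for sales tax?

Total gross sales into the state: $34,512 + $7,068 + $13,059 + $25,431 + $15,205 + $38,875 + $34,331 + $18,517 + $29,818 + $12,202 + $7,155 = $236,173.
$236,173 ≤ $250,000, so the threshold is not exceeded.

No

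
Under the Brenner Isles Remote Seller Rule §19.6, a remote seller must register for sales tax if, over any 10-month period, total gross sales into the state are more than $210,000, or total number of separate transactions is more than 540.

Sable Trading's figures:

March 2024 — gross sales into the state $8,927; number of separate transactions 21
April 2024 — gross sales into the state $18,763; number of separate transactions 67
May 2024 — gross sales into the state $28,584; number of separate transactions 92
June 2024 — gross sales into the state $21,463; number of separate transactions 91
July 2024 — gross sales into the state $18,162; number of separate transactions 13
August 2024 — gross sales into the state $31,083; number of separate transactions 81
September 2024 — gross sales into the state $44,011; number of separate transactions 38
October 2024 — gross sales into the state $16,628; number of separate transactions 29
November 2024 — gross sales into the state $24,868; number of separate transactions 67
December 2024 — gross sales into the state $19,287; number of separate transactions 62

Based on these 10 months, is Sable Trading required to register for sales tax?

Yes

Total gross sales into the state: $8,927 + $18,763 + $28,584 + $21,463 + $18,162 + $31,083 + $44,011 + $16,628 + $24,868 + $19,287 = $231,776 (> $210,000).
Total number of separate transactions: 21 + 67 + 92 + 91 + 13 + 81 + 38 + 29 + 67 + 62 = 561 (> 540).
The test is 'or': at least one threshold is exceeded.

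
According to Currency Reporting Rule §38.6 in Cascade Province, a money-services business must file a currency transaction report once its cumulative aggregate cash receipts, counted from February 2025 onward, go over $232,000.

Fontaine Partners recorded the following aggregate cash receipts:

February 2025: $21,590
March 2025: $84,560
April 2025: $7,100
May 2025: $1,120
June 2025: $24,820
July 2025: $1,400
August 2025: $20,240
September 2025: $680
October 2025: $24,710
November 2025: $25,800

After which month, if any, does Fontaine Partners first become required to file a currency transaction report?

Not triggered

Through February 2025: $21,590
Through March 2025: $106,150
Through April 2025: $113,250
Through May 2025: $114,370
Through June 2025: $139,190
Through July 2025: $140,590
Through August 2025: $160,830
Through September 2025: $161,510
Through October 2025: $186,220
Through November 2025: $212,020
Final cumulative total $212,020 ≤ $232,000; the threshold is never exceeded.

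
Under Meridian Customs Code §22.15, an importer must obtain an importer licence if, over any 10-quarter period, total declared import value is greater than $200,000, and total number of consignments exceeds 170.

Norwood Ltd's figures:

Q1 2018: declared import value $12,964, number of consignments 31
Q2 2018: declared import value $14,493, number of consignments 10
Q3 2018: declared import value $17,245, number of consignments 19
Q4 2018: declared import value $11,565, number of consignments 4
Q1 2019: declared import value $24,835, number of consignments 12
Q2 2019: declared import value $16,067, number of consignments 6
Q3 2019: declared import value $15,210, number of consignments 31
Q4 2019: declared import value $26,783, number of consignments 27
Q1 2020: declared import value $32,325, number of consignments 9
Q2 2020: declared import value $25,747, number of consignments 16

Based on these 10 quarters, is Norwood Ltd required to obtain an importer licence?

Total declared import value: $12,964 + $14,493 + $17,245 + $11,565 + $24,835 + $16,067 + $15,210 + $26,783 + $32,325 + $25,747 = $197,234 (≤ $200,000).
Total number of consignments: 31 + 10 + 19 + 4 + 12 + 6 + 31 + 27 + 9 + 16 = 165 (≤ 170).
The test is 'and': the rule requires both, and at least one is not exceeded.

No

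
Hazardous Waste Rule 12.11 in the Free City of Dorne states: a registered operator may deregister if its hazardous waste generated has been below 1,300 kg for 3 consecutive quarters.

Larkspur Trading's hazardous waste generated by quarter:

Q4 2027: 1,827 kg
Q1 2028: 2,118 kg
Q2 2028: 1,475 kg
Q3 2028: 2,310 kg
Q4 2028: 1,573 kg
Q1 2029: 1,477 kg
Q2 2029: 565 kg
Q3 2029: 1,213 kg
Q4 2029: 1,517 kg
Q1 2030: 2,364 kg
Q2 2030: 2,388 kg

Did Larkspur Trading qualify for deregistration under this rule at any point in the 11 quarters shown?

Quarters below 1,300 kg: Q2 2029, Q3 2029.
Longest run of consecutive quarters below the threshold: 2.
2 < 3, so Larkspur Trading never became eligible.

No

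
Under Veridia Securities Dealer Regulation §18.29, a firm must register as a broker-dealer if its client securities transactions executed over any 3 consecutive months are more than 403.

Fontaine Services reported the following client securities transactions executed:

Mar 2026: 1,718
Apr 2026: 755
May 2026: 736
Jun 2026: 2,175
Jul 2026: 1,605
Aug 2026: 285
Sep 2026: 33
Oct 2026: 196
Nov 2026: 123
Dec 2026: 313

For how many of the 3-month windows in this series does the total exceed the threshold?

7

Mar 2026–May 2026: 1,718 + 755 + 736 = 3,209 (over)
Apr 2026–Jun 2026: 755 + 736 + 2,175 = 3,666 (over)
May 2026–Jul 2026: 736 + 2,175 + 1,605 = 4,516 (over)
Jun 2026–Aug 2026: 2,175 + 1,605 + 285 = 4,065 (over)
Jul 2026–Sep 2026: 1,605 + 285 + 33 = 1,923 (over)
Aug 2026–Oct 2026: 285 + 33 + 196 = 514 (over)
Sep 2026–Nov 2026: 33 + 196 + 123 = 352 (under)
Oct 2026–Dec 2026: 196 + 123 + 313 = 632 (over)
7 windows exceed the threshold.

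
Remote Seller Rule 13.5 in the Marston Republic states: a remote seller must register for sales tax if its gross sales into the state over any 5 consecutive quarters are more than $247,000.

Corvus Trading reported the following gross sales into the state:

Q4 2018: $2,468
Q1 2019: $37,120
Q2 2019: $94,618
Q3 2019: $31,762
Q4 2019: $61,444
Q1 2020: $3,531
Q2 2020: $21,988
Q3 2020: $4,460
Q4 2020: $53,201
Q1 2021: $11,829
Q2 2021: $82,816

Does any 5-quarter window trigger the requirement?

No

Q4 2018–Q4 2019: $2,468 + $37,120 + $94,618 + $31,762 + $61,444 = $227,412 (under)
Q1 2019–Q1 2020: $37,120 + $94,618 + $31,762 + $61,444 + $3,531 = $228,475 (under)
Q2 2019–Q2 2020: $94,618 + $31,762 + $61,444 + $3,531 + $21,988 = $213,343 (under)
Q3 2019–Q3 2020: $31,762 + $61,444 + $3,531 + $21,988 + $4,460 = $123,185 (under)
Q4 2019–Q4 2020: $61,444 + $3,531 + $21,988 + $4,460 + $53,201 = $144,624 (under)
Q1 2020–Q1 2021: $3,531 + $21,988 + $4,460 + $53,201 + $11,829 = $95,009 (under)
Q2 2020–Q2 2021: $21,988 + $4,460 + $53,201 + $11,829 + $82,816 = $174,294 (under)
No window exceeds $247,000.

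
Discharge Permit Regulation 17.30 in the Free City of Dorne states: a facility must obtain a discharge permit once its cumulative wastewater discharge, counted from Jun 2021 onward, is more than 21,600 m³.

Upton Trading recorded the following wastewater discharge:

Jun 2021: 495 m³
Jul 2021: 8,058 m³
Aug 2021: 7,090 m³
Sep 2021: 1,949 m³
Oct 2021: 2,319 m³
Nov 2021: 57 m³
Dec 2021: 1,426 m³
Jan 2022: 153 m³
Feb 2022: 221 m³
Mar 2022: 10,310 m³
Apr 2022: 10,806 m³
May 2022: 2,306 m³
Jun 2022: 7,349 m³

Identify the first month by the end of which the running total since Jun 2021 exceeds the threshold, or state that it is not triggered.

Through Jun 2021: 495 m³
Through Jul 2021: 8,553 m³
Through Aug 2021: 15,643 m³
Through Sep 2021: 17,592 m³
Through Oct 2021: 19,911 m³
Through Nov 2021: 19,968 m³
Through Dec 2021: 21,394 m³
Through Jan 2022: 21,547 m³
Through Feb 2022: 21,768 m³ ← exceeds threshold

Feb 2022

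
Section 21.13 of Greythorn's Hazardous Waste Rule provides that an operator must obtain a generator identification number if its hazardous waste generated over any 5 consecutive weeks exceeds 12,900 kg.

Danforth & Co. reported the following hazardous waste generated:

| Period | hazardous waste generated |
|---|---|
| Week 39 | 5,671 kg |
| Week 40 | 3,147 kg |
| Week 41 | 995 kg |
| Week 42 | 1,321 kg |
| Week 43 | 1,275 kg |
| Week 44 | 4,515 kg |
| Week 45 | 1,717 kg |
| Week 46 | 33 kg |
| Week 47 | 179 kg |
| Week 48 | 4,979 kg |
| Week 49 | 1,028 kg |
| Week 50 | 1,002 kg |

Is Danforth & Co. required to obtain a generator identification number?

No

Week 39–Week 43: 5,671 kg + 3,147 kg + 995 kg + 1,321 kg + 1,275 kg = 12,409 kg (under)
Week 40–Week 44: 3,147 kg + 995 kg + 1,321 kg + 1,275 kg + 4,515 kg = 11,253 kg (under)
Week 41–Week 45: 995 kg + 1,321 kg + 1,275 kg + 4,515 kg + 1,717 kg = 9,823 kg (under)
Week 42–Week 46: 1,321 kg + 1,275 kg + 4,515 kg + 1,717 kg + 33 kg = 8,861 kg (under)
Week 43–Week 47: 1,275 kg + 4,515 kg + 1,717 kg + 33 kg + 179 kg = 7,719 kg (under)
Week 44–Week 48: 4,515 kg + 1,717 kg + 33 kg + 179 kg + 4,979 kg = 11,423 kg (under)
Week 45–Week 49: 1,717 kg + 33 kg + 179 kg + 4,979 kg + 1,028 kg = 7,936 kg (under)
Week 46–Week 50: 33 kg + 179 kg + 4,979 kg + 1,028 kg + 1,002 kg = 7,221 kg (under)
No window exceeds 12,900 kg.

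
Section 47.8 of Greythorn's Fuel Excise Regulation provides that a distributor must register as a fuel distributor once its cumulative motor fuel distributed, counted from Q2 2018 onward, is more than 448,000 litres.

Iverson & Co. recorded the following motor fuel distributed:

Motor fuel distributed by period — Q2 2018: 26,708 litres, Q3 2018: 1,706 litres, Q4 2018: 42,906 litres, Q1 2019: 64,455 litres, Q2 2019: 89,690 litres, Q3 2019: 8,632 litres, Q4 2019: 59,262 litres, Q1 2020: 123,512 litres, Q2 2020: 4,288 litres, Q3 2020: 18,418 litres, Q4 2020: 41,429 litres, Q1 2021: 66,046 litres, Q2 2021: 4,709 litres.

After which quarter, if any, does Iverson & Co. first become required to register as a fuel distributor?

Q4 2020

Through Q2 2018: 26,708 litres
Through Q3 2018: 28,414 litres
Through Q4 2018: 71,320 litres
Through Q1 2019: 135,775 litres
Through Q2 2019: 225,465 litres
Through Q3 2019: 234,097 litres
Through Q4 2019: 293,359 litres
Through Q1 2020: 416,871 litres
Through Q2 2020: 421,159 litres
Through Q3 2020: 439,577 litres
Through Q4 2020: 481,006 litres ← exceeds threshold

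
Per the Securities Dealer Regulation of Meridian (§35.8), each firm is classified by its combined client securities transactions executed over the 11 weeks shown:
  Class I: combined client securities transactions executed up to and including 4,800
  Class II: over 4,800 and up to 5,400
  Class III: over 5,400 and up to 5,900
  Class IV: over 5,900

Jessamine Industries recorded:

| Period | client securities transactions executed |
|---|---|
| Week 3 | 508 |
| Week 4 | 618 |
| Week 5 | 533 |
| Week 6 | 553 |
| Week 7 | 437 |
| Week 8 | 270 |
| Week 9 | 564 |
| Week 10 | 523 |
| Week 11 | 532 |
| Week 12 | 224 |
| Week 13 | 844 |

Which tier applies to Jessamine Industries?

Class III

Combined client securities transactions executed: 508 + 618 + 533 + 553 + 437 + 270 + 564 + 523 + 532 + 224 + 844 = 5,606.
5,400 < 5,606 ≤ 5,900, so Class III applies.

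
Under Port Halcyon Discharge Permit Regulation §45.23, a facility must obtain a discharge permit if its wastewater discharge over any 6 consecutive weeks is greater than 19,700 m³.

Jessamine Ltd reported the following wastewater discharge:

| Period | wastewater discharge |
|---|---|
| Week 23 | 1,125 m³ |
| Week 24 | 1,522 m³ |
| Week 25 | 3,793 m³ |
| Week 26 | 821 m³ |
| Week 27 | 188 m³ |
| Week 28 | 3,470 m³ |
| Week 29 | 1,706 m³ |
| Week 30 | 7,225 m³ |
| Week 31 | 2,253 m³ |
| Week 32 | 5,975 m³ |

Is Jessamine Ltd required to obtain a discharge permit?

Yes

Week 23–Week 28: 1,125 m³ + 1,522 m³ + 3,793 m³ + 821 m³ + 188 m³ + 3,470 m³ = 10,919 m³ (under)
Week 24–Week 29: 1,522 m³ + 3,793 m³ + 821 m³ + 188 m³ + 3,470 m³ + 1,706 m³ = 11,500 m³ (under)
Week 25–Week 30: 3,793 m³ + 821 m³ + 188 m³ + 3,470 m³ + 1,706 m³ + 7,225 m³ = 17,203 m³ (under)
Week 26–Week 31: 821 m³ + 188 m³ + 3,470 m³ + 1,706 m³ + 7,225 m³ + 2,253 m³ = 15,663 m³ (under)
Week 27–Week 32: 188 m³ + 3,470 m³ + 1,706 m³ + 7,225 m³ + 2,253 m³ + 5,975 m³ = 20,817 m³ (over)
At least one window exceeds 19,700 m³.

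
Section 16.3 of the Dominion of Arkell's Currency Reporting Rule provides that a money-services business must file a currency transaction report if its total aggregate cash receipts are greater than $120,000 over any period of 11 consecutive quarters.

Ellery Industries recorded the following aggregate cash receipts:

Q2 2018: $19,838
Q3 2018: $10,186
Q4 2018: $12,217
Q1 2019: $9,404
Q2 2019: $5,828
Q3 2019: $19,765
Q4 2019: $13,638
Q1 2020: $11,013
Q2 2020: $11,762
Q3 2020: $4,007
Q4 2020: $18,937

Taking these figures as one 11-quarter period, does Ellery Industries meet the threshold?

Yes

Total aggregate cash receipts: $19,838 + $10,186 + $12,217 + $9,404 + $5,828 + $19,765 + $13,638 + $11,013 + $11,762 + $4,007 + $18,937 = $136,595.
$136,595 > $120,000, so the threshold is exceeded.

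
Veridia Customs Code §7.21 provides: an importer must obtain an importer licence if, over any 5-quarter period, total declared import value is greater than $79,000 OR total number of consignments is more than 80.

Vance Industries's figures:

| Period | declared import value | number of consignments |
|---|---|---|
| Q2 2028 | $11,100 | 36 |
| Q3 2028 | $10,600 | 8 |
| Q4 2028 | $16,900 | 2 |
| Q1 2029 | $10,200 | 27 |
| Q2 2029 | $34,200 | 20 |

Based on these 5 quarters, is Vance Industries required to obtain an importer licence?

Yes

Total declared import value: $11,100 + $10,600 + $16,900 + $10,200 + $34,200 = $83,000 (> $79,000).
Total number of consignments: 36 + 8 + 2 + 27 + 20 = 93 (> 80).
The test is 'or': at least one threshold is exceeded.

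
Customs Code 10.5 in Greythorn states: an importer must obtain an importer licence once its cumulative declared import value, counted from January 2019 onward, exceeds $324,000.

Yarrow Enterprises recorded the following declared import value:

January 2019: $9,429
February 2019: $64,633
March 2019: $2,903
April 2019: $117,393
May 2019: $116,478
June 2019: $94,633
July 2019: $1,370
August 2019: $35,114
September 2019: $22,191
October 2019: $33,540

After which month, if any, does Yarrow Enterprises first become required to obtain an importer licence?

Through January 2019: $9,429
Through February 2019: $74,062
Through March 2019: $76,965
Through April 2019: $194,358
Through May 2019: $310,836
Through June 2019: $405,469 ← exceeds threshold

June 2019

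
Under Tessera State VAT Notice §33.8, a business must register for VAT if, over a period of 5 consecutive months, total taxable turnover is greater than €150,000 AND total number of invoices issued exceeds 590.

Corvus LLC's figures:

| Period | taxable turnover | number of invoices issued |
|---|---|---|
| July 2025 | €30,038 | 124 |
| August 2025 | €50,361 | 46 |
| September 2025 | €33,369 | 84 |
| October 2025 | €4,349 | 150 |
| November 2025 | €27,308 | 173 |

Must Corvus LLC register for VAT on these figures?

Total taxable turnover: €30,038 + €50,361 + €33,369 + €4,349 + €27,308 = €145,425 (≤ €150,000).
Total number of invoices issued: 124 + 46 + 84 + 150 + 173 = 577 (≤ 590).
The test is 'and': the rule requires both, and at least one is not exceeded.

No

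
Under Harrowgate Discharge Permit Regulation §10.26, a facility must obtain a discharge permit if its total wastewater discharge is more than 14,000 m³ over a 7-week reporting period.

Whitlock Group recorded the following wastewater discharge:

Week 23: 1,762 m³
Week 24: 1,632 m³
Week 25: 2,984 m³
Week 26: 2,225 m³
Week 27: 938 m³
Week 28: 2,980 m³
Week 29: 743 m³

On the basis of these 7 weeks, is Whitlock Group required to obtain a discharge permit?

No

Total wastewater discharge: 1,762 m³ + 1,632 m³ + 2,984 m³ + 2,225 m³ + 938 m³ + 2,980 m³ + 743 m³ = 13,264 m³.
13,264 m³ ≤ 14,000 m³, so the threshold is not exceeded.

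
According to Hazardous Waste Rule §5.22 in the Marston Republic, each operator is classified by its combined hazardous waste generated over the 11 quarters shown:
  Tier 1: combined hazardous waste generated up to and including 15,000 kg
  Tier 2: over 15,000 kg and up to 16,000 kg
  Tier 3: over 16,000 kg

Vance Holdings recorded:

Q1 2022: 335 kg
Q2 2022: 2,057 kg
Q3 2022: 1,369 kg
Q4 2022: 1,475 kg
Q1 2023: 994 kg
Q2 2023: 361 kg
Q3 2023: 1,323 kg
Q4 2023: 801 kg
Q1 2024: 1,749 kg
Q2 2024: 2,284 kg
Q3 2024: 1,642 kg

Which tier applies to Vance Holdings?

Combined hazardous waste generated: 335 kg + 2,057 kg + 1,369 kg + 1,475 kg + 994 kg + 361 kg + 1,323 kg + 801 kg + 1,749 kg + 2,284 kg + 1,642 kg = 14,390 kg.
14,390 kg ≤ 15,000 kg, so Tier 1 applies.

Tier 1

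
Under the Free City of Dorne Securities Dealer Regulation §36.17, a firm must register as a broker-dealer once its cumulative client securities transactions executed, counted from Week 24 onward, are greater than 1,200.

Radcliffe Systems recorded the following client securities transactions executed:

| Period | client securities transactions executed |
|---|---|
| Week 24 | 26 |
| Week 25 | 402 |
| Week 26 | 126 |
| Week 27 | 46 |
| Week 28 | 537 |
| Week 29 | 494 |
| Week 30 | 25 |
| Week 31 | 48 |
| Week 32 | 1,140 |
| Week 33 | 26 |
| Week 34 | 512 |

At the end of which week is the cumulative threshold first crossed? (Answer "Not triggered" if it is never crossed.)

Week 29

Through Week 24: 26
Through Week 25: 428
Through Week 26: 554
Through Week 27: 600
Through Week 28: 1,137
Through Week 29: 1,631 ← exceeds threshold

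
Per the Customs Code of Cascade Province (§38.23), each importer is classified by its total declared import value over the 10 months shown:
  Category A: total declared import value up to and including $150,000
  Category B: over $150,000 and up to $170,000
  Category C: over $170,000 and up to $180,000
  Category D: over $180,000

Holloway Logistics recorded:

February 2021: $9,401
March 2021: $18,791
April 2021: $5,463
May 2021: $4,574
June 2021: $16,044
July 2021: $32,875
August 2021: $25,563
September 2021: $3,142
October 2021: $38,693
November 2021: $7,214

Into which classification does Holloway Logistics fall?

Total declared import value: $9,401 + $18,791 + $5,463 + $4,574 + $16,044 + $32,875 + $25,563 + $3,142 + $38,693 + $7,214 = $161,760.
$150,000 < $161,760 ≤ $170,000, so Category B applies.

Category B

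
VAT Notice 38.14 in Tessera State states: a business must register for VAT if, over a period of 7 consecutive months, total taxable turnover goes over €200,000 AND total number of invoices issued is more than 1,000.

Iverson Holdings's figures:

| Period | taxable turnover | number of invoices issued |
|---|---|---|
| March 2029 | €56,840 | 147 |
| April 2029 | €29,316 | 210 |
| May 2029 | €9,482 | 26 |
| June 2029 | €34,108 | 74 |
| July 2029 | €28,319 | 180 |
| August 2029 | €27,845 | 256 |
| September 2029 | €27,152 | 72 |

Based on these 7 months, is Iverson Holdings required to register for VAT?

Total taxable turnover: €56,840 + €29,316 + €9,482 + €34,108 + €28,319 + €27,845 + €27,152 = €213,062 (> €200,000).
Total number of invoices issued: 147 + 210 + 26 + 74 + 180 + 256 + 72 = 965 (≤ 1,000).
The test is 'and': the rule requires both, and at least one is not exceeded.

No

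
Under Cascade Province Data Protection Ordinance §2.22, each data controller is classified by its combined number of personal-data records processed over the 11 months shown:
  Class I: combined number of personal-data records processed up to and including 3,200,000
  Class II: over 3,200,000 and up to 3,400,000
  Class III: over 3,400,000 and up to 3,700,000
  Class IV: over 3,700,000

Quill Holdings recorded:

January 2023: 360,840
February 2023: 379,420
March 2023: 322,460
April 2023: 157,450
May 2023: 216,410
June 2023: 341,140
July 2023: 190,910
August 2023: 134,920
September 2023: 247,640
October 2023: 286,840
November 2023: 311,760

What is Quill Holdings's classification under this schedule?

Class I

Combined number of personal-data records processed: 360,840 + 379,420 + 322,460 + 157,450 + 216,410 + 341,140 + 190,910 + 134,920 + 247,640 + 286,840 + 311,760 = 2,949,790.
2,949,790 ≤ 3,200,000, so Class I applies.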